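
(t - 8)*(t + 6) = t^2 - 2*t - 48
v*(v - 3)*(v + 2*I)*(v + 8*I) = v^4 - 3*v^3 + 10*I*v^3 - 16*v^2 - 30*I*v^2 + 48*v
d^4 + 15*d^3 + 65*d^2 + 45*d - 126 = (d - 1)*(d + 3)*(d + 6)*(d + 7)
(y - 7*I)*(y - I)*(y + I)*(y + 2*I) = y^4 - 5*I*y^3 + 15*y^2 - 5*I*y + 14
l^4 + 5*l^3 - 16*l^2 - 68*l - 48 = (l - 4)*(l + 1)*(l + 2)*(l + 6)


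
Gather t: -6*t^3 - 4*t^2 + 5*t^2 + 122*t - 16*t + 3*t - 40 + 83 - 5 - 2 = -6*t^3 + t^2 + 109*t + 36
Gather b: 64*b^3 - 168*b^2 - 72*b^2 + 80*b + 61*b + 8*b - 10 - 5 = 64*b^3 - 240*b^2 + 149*b - 15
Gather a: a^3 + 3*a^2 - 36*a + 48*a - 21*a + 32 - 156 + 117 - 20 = a^3 + 3*a^2 - 9*a - 27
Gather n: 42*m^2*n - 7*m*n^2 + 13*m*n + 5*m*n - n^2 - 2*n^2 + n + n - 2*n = n^2*(-7*m - 3) + n*(42*m^2 + 18*m)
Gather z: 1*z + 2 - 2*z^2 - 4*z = -2*z^2 - 3*z + 2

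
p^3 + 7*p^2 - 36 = (p - 2)*(p + 3)*(p + 6)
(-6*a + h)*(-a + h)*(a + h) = 6*a^3 - a^2*h - 6*a*h^2 + h^3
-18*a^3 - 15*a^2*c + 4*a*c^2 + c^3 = (-3*a + c)*(a + c)*(6*a + c)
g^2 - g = g*(g - 1)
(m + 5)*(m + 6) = m^2 + 11*m + 30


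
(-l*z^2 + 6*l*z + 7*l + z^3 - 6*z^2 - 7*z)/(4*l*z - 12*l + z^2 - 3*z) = (-l*z^2 + 6*l*z + 7*l + z^3 - 6*z^2 - 7*z)/(4*l*z - 12*l + z^2 - 3*z)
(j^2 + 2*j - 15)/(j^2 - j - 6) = (j + 5)/(j + 2)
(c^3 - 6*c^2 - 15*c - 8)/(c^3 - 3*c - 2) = (c - 8)/(c - 2)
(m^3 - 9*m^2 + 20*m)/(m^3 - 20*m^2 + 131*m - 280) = m*(m - 4)/(m^2 - 15*m + 56)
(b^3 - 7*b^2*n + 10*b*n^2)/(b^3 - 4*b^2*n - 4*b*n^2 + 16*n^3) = b*(b - 5*n)/(b^2 - 2*b*n - 8*n^2)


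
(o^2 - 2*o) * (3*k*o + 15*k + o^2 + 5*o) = 3*k*o^3 + 9*k*o^2 - 30*k*o + o^4 + 3*o^3 - 10*o^2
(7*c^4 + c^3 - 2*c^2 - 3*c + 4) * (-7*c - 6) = -49*c^5 - 49*c^4 + 8*c^3 + 33*c^2 - 10*c - 24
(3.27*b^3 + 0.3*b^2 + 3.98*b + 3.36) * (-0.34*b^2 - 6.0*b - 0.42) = -1.1118*b^5 - 19.722*b^4 - 4.5266*b^3 - 25.1484*b^2 - 21.8316*b - 1.4112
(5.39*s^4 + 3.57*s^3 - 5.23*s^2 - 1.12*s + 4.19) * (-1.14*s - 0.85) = -6.1446*s^5 - 8.6513*s^4 + 2.9277*s^3 + 5.7223*s^2 - 3.8246*s - 3.5615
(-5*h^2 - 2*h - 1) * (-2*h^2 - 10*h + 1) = 10*h^4 + 54*h^3 + 17*h^2 + 8*h - 1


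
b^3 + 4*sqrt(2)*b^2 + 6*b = b*(b + sqrt(2))*(b + 3*sqrt(2))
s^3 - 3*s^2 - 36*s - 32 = (s - 8)*(s + 1)*(s + 4)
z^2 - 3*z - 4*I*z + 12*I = (z - 3)*(z - 4*I)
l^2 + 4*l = l*(l + 4)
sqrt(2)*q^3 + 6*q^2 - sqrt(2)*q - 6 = (q - 1)*(q + 3*sqrt(2))*(sqrt(2)*q + sqrt(2))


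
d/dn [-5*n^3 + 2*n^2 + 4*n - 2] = -15*n^2 + 4*n + 4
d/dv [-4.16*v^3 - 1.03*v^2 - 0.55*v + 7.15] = -12.48*v^2 - 2.06*v - 0.55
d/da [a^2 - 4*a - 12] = 2*a - 4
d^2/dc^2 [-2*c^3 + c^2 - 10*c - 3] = 2 - 12*c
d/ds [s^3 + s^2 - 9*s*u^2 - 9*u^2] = 3*s^2 + 2*s - 9*u^2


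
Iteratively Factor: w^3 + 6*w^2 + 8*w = (w + 2)*(w^2 + 4*w) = (w + 2)*(w + 4)*(w)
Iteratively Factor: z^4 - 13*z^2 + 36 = (z - 2)*(z^3 + 2*z^2 - 9*z - 18) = (z - 2)*(z + 2)*(z^2 - 9) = (z - 2)*(z + 2)*(z + 3)*(z - 3)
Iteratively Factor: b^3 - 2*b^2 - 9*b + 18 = (b + 3)*(b^2 - 5*b + 6) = (b - 2)*(b + 3)*(b - 3)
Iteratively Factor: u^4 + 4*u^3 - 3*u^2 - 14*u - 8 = (u + 4)*(u^3 - 3*u - 2) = (u - 2)*(u + 4)*(u^2 + 2*u + 1) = (u - 2)*(u + 1)*(u + 4)*(u + 1)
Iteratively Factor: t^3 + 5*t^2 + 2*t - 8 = (t - 1)*(t^2 + 6*t + 8) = (t - 1)*(t + 2)*(t + 4)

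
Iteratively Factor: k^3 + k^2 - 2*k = (k + 2)*(k^2 - k) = k*(k + 2)*(k - 1)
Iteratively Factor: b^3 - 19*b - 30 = (b + 3)*(b^2 - 3*b - 10) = (b - 5)*(b + 3)*(b + 2)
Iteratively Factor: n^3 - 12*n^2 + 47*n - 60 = (n - 4)*(n^2 - 8*n + 15) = (n - 4)*(n - 3)*(n - 5)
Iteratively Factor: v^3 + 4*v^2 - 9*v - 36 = (v + 3)*(v^2 + v - 12) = (v + 3)*(v + 4)*(v - 3)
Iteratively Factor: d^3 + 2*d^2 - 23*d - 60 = (d - 5)*(d^2 + 7*d + 12) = (d - 5)*(d + 4)*(d + 3)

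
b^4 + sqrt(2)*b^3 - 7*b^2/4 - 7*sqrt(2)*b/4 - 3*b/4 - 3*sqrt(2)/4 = (b - 3/2)*(b + 1/2)*(b + 1)*(b + sqrt(2))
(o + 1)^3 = o^3 + 3*o^2 + 3*o + 1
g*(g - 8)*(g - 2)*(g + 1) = g^4 - 9*g^3 + 6*g^2 + 16*g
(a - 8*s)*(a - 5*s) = a^2 - 13*a*s + 40*s^2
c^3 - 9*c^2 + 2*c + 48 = (c - 8)*(c - 3)*(c + 2)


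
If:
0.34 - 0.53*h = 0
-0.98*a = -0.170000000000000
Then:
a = 0.17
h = 0.64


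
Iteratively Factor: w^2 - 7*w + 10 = (w - 5)*(w - 2)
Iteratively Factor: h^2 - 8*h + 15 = (h - 3)*(h - 5)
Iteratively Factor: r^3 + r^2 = (r)*(r^2 + r) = r^2*(r + 1)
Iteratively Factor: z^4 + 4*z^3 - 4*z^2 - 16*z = (z - 2)*(z^3 + 6*z^2 + 8*z) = z*(z - 2)*(z^2 + 6*z + 8) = z*(z - 2)*(z + 2)*(z + 4)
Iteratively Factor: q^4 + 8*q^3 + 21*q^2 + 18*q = (q + 2)*(q^3 + 6*q^2 + 9*q) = (q + 2)*(q + 3)*(q^2 + 3*q) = (q + 2)*(q + 3)^2*(q)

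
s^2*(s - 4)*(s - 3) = s^4 - 7*s^3 + 12*s^2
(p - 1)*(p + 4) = p^2 + 3*p - 4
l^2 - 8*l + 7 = (l - 7)*(l - 1)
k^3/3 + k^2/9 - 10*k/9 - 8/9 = (k/3 + 1/3)*(k - 2)*(k + 4/3)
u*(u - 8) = u^2 - 8*u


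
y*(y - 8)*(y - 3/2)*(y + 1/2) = y^4 - 9*y^3 + 29*y^2/4 + 6*y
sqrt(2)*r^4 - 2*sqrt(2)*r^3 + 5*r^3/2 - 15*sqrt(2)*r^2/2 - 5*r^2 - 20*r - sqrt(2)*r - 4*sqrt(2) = (r - 4)*(r + 2)*(r + sqrt(2))*(sqrt(2)*r + 1/2)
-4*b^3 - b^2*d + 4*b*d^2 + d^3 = (-b + d)*(b + d)*(4*b + d)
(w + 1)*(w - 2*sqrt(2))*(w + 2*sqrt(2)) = w^3 + w^2 - 8*w - 8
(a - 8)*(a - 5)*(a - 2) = a^3 - 15*a^2 + 66*a - 80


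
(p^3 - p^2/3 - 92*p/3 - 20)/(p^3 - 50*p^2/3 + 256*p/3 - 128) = (3*p^2 + 17*p + 10)/(3*p^2 - 32*p + 64)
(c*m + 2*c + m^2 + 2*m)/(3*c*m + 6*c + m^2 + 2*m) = (c + m)/(3*c + m)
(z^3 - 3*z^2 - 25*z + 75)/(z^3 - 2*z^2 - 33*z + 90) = (z + 5)/(z + 6)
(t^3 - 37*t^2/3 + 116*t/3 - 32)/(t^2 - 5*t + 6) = (3*t^2 - 28*t + 32)/(3*(t - 2))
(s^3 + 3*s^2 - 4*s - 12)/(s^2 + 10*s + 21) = (s^2 - 4)/(s + 7)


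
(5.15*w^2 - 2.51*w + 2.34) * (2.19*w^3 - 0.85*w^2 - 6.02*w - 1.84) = 11.2785*w^5 - 9.8744*w^4 - 23.7449*w^3 + 3.6452*w^2 - 9.4684*w - 4.3056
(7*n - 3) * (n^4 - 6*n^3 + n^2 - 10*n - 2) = 7*n^5 - 45*n^4 + 25*n^3 - 73*n^2 + 16*n + 6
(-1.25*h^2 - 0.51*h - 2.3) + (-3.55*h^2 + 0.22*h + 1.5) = -4.8*h^2 - 0.29*h - 0.8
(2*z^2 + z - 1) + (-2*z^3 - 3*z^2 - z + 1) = -2*z^3 - z^2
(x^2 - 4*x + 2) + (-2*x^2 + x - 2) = -x^2 - 3*x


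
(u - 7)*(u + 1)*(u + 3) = u^3 - 3*u^2 - 25*u - 21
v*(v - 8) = v^2 - 8*v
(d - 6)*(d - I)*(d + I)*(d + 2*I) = d^4 - 6*d^3 + 2*I*d^3 + d^2 - 12*I*d^2 - 6*d + 2*I*d - 12*I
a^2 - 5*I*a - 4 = (a - 4*I)*(a - I)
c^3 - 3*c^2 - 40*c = c*(c - 8)*(c + 5)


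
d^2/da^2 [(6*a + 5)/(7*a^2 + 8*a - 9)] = 2*(4*(6*a + 5)*(7*a + 4)^2 - (126*a + 83)*(7*a^2 + 8*a - 9))/(7*a^2 + 8*a - 9)^3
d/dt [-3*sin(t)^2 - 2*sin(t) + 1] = -2*(3*sin(t) + 1)*cos(t)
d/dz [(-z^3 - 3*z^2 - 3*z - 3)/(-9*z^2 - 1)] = 3*(3*z^4 - 8*z^2 - 16*z + 1)/(81*z^4 + 18*z^2 + 1)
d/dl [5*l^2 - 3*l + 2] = 10*l - 3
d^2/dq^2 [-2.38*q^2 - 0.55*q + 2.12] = -4.76000000000000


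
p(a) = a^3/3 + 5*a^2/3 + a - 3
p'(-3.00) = 0.00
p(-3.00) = 0.00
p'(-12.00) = 105.00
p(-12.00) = -351.00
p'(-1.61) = -1.77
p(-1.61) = -1.68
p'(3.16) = 21.52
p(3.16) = 27.32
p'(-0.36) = -0.07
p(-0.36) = -3.16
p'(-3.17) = 0.48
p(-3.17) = -0.04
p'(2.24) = 13.48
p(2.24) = 11.35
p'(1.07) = 5.71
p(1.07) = 0.39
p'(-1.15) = -1.51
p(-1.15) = -2.45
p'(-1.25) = -1.60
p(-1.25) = -2.30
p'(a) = a^2 + 10*a/3 + 1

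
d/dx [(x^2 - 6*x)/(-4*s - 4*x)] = (x*(x - 6) + 2*(3 - x)*(s + x))/(4*(s + x)^2)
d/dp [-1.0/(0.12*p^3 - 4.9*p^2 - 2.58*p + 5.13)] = (0.36*p^2 - 9.8*p - 2.58)/(0.12*p^3 - 4.9*p^2 - 2.58*p + 5.13)^2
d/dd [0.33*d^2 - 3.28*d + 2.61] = 0.66*d - 3.28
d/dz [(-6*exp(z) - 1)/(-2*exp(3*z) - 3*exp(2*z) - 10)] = 6*(-(exp(z) + 1)*(6*exp(z) + 1)*exp(z) + 2*exp(3*z) + 3*exp(2*z) + 10)*exp(z)/(2*exp(3*z) + 3*exp(2*z) + 10)^2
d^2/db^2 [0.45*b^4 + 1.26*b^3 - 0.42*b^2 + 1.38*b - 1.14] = 5.4*b^2 + 7.56*b - 0.84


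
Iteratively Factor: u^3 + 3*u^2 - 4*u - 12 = (u + 2)*(u^2 + u - 6) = (u - 2)*(u + 2)*(u + 3)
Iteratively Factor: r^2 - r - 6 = (r - 3)*(r + 2)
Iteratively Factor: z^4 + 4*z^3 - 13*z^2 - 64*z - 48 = (z + 3)*(z^3 + z^2 - 16*z - 16) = (z + 1)*(z + 3)*(z^2 - 16) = (z + 1)*(z + 3)*(z + 4)*(z - 4)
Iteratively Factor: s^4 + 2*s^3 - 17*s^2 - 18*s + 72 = (s - 3)*(s^3 + 5*s^2 - 2*s - 24) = (s - 3)*(s + 3)*(s^2 + 2*s - 8) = (s - 3)*(s + 3)*(s + 4)*(s - 2)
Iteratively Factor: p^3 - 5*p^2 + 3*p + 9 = (p - 3)*(p^2 - 2*p - 3) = (p - 3)^2*(p + 1)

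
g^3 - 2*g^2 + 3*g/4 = g*(g - 3/2)*(g - 1/2)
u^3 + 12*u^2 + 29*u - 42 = (u - 1)*(u + 6)*(u + 7)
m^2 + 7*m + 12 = (m + 3)*(m + 4)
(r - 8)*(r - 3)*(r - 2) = r^3 - 13*r^2 + 46*r - 48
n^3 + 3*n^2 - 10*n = n*(n - 2)*(n + 5)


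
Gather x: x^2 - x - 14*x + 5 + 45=x^2 - 15*x + 50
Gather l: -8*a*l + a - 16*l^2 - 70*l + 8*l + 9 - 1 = a - 16*l^2 + l*(-8*a - 62) + 8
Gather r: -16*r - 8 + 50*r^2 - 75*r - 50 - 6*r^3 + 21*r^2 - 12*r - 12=-6*r^3 + 71*r^2 - 103*r - 70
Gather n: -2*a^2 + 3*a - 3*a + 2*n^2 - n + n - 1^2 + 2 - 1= -2*a^2 + 2*n^2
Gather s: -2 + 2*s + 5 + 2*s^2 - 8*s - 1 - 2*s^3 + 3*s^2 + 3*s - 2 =-2*s^3 + 5*s^2 - 3*s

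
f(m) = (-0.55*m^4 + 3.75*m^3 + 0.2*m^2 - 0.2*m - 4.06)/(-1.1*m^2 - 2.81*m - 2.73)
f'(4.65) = 0.39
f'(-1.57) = -21.57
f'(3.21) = -0.75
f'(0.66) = -1.38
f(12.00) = 25.16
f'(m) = (2.2*m + 2.81)*(-0.55*m^4 + 3.75*m^3 + 0.2*m^2 - 0.2*m - 4.06)/(-1.1*m^2 - 2.81*m - 2.73)^2 + (-2.2*m^3 + 11.25*m^2 + 0.4*m - 0.2)/(-1.1*m^2 - 2.81*m - 2.73)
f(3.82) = -3.05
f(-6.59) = 65.80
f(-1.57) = 20.50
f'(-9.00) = -13.46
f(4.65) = -3.01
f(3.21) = -2.73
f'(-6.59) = -10.83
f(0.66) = 0.62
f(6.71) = -0.30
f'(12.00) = 7.40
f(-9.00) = 95.11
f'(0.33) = -1.27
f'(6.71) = 2.26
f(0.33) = 1.05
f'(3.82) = -0.29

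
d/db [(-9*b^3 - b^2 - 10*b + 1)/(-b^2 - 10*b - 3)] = (9*b^4 + 180*b^3 + 81*b^2 + 8*b + 40)/(b^4 + 20*b^3 + 106*b^2 + 60*b + 9)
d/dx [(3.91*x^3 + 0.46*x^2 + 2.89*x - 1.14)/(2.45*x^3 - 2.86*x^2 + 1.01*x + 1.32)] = (-12.3096*x^4 - 6.2628*x^3 + 32.5926*x^2 - 5.3064*x + 4.9662)/(6.0025*x^6 - 14.014*x^5 + 13.1286*x^4 + 0.690800000000001*x^3 - 6.5303*x^2 + 2.6664*x + 1.7424)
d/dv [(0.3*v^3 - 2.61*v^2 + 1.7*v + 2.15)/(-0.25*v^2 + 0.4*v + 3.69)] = (-0.075*v^4 + 0.24*v^3 + 2.702*v^2 - 18.1868*v + 5.413)/(0.0625*v^4 - 0.2*v^3 - 1.685*v^2 + 2.952*v + 13.6161)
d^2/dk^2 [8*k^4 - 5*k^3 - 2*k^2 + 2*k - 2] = 96*k^2 - 30*k - 4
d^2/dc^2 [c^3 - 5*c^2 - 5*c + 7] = 6*c - 10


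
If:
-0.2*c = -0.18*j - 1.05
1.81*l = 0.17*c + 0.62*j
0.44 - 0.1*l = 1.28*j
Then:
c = 5.52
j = 0.30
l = 0.62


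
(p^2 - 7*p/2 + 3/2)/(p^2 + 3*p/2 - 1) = (p - 3)/(p + 2)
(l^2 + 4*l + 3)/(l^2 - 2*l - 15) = (l + 1)/(l - 5)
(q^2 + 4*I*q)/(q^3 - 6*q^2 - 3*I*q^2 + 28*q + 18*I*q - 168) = q/(q^2 - q*(6 + 7*I) + 42*I)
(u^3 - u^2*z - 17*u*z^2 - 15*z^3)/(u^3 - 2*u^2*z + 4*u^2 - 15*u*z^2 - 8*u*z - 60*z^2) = (u + z)/(u + 4)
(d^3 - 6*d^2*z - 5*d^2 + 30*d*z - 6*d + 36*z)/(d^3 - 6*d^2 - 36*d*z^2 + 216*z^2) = (d + 1)/(d + 6*z)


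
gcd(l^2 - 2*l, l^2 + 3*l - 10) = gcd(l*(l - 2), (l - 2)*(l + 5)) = l - 2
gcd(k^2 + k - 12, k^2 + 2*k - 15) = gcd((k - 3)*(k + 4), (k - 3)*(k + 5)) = k - 3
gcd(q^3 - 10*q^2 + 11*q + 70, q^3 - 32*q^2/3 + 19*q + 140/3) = q^2 - 12*q + 35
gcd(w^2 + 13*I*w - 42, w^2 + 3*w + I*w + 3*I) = 1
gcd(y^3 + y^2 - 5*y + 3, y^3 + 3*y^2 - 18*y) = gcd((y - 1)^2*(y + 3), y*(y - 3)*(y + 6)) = 1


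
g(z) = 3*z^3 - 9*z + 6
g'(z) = 9*z^2 - 9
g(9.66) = 2623.35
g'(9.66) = 830.84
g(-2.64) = -25.44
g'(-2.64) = 53.73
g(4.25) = 198.05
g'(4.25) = 153.56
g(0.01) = 5.91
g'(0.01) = -9.00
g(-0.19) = 7.69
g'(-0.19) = -8.68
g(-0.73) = 11.40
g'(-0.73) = -4.20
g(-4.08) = -161.03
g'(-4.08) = 140.82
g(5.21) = 383.37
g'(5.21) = 235.30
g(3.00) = 60.00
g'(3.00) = 72.00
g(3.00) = 60.00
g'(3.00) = 72.00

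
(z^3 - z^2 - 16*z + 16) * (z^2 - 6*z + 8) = z^5 - 7*z^4 - 2*z^3 + 104*z^2 - 224*z + 128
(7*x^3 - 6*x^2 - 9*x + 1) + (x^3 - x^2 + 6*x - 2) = 8*x^3 - 7*x^2 - 3*x - 1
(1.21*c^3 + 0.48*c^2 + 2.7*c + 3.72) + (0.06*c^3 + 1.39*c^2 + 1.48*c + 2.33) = 1.27*c^3 + 1.87*c^2 + 4.18*c + 6.05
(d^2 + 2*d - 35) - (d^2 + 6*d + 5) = -4*d - 40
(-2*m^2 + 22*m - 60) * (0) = 0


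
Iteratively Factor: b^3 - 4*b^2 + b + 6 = (b - 3)*(b^2 - b - 2) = (b - 3)*(b + 1)*(b - 2)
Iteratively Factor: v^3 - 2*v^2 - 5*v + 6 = (v - 3)*(v^2 + v - 2) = (v - 3)*(v - 1)*(v + 2)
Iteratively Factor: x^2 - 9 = (x + 3)*(x - 3)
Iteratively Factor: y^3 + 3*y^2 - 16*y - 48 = (y - 4)*(y^2 + 7*y + 12) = (y - 4)*(y + 4)*(y + 3)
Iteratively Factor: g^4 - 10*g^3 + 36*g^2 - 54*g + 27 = (g - 3)*(g^3 - 7*g^2 + 15*g - 9) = (g - 3)^2*(g^2 - 4*g + 3) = (g - 3)^2*(g - 1)*(g - 3)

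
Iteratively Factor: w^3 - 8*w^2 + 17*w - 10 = (w - 1)*(w^2 - 7*w + 10) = (w - 2)*(w - 1)*(w - 5)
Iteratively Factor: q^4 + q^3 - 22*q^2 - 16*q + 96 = (q + 3)*(q^3 - 2*q^2 - 16*q + 32) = (q + 3)*(q + 4)*(q^2 - 6*q + 8) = (q - 2)*(q + 3)*(q + 4)*(q - 4)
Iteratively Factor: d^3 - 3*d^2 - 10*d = (d - 5)*(d^2 + 2*d) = d*(d - 5)*(d + 2)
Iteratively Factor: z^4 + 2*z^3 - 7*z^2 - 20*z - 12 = (z + 2)*(z^3 - 7*z - 6) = (z + 1)*(z + 2)*(z^2 - z - 6) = (z - 3)*(z + 1)*(z + 2)*(z + 2)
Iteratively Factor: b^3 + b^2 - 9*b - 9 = (b + 3)*(b^2 - 2*b - 3) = (b + 1)*(b + 3)*(b - 3)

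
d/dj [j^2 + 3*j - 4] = 2*j + 3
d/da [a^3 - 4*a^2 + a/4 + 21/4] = 3*a^2 - 8*a + 1/4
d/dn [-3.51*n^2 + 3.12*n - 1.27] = 3.12 - 7.02*n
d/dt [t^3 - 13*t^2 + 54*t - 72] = 3*t^2 - 26*t + 54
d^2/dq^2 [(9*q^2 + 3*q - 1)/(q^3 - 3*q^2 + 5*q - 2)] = 2*(9*q^6 + 9*q^5 - 168*q^4 + 297*q^3 - 168*q^2 - 15*q + 47)/(q^9 - 9*q^8 + 42*q^7 - 123*q^6 + 246*q^5 - 339*q^4 + 317*q^3 - 186*q^2 + 60*q - 8)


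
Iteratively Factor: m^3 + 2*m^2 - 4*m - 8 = (m - 2)*(m^2 + 4*m + 4) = (m - 2)*(m + 2)*(m + 2)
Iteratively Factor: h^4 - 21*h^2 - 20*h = (h - 5)*(h^3 + 5*h^2 + 4*h) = h*(h - 5)*(h^2 + 5*h + 4) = h*(h - 5)*(h + 1)*(h + 4)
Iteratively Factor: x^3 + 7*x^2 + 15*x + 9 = (x + 3)*(x^2 + 4*x + 3) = (x + 3)^2*(x + 1)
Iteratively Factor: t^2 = (t)*(t)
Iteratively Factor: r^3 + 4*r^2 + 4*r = (r)*(r^2 + 4*r + 4) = r*(r + 2)*(r + 2)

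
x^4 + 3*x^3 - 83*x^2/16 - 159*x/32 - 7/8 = (x - 7/4)*(x + 1/4)*(x + 1/2)*(x + 4)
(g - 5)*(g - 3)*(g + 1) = g^3 - 7*g^2 + 7*g + 15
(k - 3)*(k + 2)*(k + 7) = k^3 + 6*k^2 - 13*k - 42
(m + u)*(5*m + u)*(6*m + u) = 30*m^3 + 41*m^2*u + 12*m*u^2 + u^3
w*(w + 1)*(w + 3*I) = w^3 + w^2 + 3*I*w^2 + 3*I*w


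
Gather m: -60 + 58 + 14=12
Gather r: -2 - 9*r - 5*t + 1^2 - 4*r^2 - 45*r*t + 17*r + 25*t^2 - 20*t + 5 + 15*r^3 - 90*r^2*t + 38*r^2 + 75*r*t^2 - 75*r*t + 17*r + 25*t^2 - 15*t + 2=15*r^3 + r^2*(34 - 90*t) + r*(75*t^2 - 120*t + 25) + 50*t^2 - 40*t + 6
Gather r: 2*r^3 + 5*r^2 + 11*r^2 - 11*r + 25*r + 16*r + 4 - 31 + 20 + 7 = 2*r^3 + 16*r^2 + 30*r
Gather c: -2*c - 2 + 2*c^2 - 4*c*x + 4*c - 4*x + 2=2*c^2 + c*(2 - 4*x) - 4*x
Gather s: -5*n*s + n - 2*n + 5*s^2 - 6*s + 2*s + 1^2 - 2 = -n + 5*s^2 + s*(-5*n - 4) - 1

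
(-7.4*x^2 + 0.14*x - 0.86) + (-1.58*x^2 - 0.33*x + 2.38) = -8.98*x^2 - 0.19*x + 1.52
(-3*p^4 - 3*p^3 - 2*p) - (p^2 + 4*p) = -3*p^4 - 3*p^3 - p^2 - 6*p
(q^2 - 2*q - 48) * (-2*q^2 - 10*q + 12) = -2*q^4 - 6*q^3 + 128*q^2 + 456*q - 576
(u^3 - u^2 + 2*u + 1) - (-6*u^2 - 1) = u^3 + 5*u^2 + 2*u + 2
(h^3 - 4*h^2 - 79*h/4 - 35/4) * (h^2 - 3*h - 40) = h^5 - 7*h^4 - 191*h^3/4 + 421*h^2/2 + 3265*h/4 + 350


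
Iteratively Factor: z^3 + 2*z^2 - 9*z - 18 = (z + 3)*(z^2 - z - 6) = (z - 3)*(z + 3)*(z + 2)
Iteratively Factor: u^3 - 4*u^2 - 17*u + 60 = (u + 4)*(u^2 - 8*u + 15) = (u - 3)*(u + 4)*(u - 5)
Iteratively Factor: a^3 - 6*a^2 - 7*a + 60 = (a + 3)*(a^2 - 9*a + 20) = (a - 4)*(a + 3)*(a - 5)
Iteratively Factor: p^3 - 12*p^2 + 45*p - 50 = (p - 5)*(p^2 - 7*p + 10) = (p - 5)^2*(p - 2)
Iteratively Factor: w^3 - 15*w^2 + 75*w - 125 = (w - 5)*(w^2 - 10*w + 25) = (w - 5)^2*(w - 5)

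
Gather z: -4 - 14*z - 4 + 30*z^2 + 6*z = 30*z^2 - 8*z - 8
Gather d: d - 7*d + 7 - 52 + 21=-6*d - 24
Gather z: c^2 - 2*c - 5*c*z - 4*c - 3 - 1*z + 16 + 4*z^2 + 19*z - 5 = c^2 - 6*c + 4*z^2 + z*(18 - 5*c) + 8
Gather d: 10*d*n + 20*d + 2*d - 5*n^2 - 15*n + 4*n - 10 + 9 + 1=d*(10*n + 22) - 5*n^2 - 11*n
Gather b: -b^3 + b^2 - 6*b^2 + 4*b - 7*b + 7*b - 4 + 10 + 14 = -b^3 - 5*b^2 + 4*b + 20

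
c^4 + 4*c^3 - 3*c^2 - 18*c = c*(c - 2)*(c + 3)^2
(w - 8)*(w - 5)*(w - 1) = w^3 - 14*w^2 + 53*w - 40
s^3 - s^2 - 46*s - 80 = (s - 8)*(s + 2)*(s + 5)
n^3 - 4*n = n*(n - 2)*(n + 2)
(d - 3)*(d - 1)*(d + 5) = d^3 + d^2 - 17*d + 15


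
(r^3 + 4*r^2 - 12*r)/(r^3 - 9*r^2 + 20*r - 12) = r*(r + 6)/(r^2 - 7*r + 6)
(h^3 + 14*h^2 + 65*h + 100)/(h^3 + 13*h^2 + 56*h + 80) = (h + 5)/(h + 4)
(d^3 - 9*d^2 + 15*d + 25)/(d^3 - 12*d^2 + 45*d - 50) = (d + 1)/(d - 2)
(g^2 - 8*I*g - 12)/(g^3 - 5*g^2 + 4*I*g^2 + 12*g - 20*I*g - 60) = (g - 6*I)/(g^2 + g*(-5 + 6*I) - 30*I)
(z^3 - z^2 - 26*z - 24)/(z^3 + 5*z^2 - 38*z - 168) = (z + 1)/(z + 7)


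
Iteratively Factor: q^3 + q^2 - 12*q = (q + 4)*(q^2 - 3*q) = q*(q + 4)*(q - 3)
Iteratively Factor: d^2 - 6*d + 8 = (d - 4)*(d - 2)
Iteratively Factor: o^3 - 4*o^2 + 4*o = (o - 2)*(o^2 - 2*o) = o*(o - 2)*(o - 2)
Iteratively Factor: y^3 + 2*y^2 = (y + 2)*(y^2) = y*(y + 2)*(y)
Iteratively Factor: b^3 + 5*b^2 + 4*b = (b + 1)*(b^2 + 4*b) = b*(b + 1)*(b + 4)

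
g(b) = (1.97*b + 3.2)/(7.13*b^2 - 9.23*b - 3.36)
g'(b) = (9.23 - 14.26*b)*(1.97*b + 3.2)/(7.13*b^2 - 9.23*b - 3.36)^2 + 1.97/(7.13*b^2 - 9.23*b - 3.36)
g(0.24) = -0.71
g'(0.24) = 0.42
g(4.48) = 0.12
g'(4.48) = -0.05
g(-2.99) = -0.03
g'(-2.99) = 0.00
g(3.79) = 0.17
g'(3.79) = -0.09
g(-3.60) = -0.03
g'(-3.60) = 0.00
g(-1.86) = -0.01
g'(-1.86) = 0.04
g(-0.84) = 0.16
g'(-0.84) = 0.58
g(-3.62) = -0.03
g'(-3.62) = 0.00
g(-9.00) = -0.02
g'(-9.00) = -0.00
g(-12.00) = -0.02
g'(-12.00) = -0.00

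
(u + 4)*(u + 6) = u^2 + 10*u + 24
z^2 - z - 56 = (z - 8)*(z + 7)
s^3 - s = s*(s - 1)*(s + 1)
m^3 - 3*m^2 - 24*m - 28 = (m - 7)*(m + 2)^2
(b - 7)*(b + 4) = b^2 - 3*b - 28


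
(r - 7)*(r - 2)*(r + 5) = r^3 - 4*r^2 - 31*r + 70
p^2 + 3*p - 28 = (p - 4)*(p + 7)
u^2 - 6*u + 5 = (u - 5)*(u - 1)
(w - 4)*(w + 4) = w^2 - 16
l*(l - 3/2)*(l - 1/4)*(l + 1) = l^4 - 3*l^3/4 - 11*l^2/8 + 3*l/8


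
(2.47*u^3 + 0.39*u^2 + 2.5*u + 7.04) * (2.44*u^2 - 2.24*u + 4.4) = 6.0268*u^5 - 4.5812*u^4 + 16.0944*u^3 + 13.2936*u^2 - 4.7696*u + 30.976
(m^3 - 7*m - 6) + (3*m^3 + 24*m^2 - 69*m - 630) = 4*m^3 + 24*m^2 - 76*m - 636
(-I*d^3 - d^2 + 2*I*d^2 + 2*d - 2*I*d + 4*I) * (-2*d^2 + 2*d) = 2*I*d^5 + 2*d^4 - 6*I*d^4 - 6*d^3 + 8*I*d^3 + 4*d^2 - 12*I*d^2 + 8*I*d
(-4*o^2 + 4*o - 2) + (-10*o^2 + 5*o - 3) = -14*o^2 + 9*o - 5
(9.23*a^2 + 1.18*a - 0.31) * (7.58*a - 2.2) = 69.9634*a^3 - 11.3616*a^2 - 4.9458*a + 0.682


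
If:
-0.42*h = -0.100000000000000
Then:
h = 0.24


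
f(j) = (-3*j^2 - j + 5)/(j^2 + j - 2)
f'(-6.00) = -0.11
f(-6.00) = -3.46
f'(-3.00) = -1.69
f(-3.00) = -4.75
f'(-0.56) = -0.94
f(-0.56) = -2.06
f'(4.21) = -0.08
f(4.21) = -2.63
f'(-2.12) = -115.77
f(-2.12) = -17.00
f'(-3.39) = -0.88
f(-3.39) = -4.27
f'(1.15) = -14.98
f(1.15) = -0.25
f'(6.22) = -0.04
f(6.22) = -2.73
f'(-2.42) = -9.48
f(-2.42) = -7.07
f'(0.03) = -0.76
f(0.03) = -2.52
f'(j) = (-6*j - 1)/(j^2 + j - 2) + (-2*j - 1)*(-3*j^2 - j + 5)/(j^2 + j - 2)^2 = (-2*j^2 + 2*j - 3)/(j^4 + 2*j^3 - 3*j^2 - 4*j + 4)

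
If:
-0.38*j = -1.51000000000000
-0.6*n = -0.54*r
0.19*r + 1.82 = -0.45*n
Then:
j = 3.97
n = -2.75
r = -3.06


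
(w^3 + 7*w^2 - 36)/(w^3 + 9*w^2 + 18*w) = (w - 2)/w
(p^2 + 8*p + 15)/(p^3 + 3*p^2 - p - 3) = (p + 5)/(p^2 - 1)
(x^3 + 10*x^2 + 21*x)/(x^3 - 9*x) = (x + 7)/(x - 3)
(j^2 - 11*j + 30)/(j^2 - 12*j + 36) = (j - 5)/(j - 6)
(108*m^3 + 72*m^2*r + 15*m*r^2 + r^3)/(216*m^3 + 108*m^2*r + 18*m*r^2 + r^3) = (3*m + r)/(6*m + r)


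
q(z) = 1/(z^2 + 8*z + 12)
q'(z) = (-2*z - 8)/(z^2 + 8*z + 12)^2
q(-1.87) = 1.86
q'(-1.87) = -14.78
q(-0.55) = 0.13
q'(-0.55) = -0.11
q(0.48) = 0.06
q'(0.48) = -0.03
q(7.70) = 0.01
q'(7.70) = -0.00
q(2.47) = 0.03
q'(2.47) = -0.01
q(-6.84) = 0.25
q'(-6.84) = 0.34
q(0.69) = 0.06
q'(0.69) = -0.03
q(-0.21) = 0.10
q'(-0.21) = -0.07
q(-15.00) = 0.01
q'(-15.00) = 0.00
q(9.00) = 0.01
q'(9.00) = 0.00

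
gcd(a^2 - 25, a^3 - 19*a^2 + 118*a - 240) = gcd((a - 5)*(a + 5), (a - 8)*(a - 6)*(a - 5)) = a - 5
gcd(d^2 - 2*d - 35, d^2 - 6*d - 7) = d - 7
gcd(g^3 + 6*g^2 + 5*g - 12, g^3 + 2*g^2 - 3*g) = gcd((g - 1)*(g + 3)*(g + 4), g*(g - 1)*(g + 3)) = g^2 + 2*g - 3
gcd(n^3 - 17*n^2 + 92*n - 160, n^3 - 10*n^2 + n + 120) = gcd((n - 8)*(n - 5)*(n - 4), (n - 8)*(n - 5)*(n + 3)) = n^2 - 13*n + 40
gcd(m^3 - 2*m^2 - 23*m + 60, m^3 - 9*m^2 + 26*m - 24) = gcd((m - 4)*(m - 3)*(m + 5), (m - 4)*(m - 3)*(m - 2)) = m^2 - 7*m + 12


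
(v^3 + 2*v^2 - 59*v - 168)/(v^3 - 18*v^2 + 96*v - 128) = (v^2 + 10*v + 21)/(v^2 - 10*v + 16)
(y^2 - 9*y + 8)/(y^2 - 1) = (y - 8)/(y + 1)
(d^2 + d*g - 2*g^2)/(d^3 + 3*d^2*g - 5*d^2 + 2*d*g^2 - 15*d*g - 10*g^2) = (d - g)/(d^2 + d*g - 5*d - 5*g)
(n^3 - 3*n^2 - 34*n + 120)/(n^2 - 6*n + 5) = (n^2 + 2*n - 24)/(n - 1)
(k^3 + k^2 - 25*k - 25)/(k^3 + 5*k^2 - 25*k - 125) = (k + 1)/(k + 5)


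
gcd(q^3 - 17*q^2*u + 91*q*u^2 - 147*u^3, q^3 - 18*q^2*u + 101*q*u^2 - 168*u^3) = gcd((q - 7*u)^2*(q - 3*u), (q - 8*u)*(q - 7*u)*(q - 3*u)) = q^2 - 10*q*u + 21*u^2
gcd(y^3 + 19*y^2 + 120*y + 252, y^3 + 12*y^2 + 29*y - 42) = y^2 + 13*y + 42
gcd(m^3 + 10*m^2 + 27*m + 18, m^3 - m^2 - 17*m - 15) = m^2 + 4*m + 3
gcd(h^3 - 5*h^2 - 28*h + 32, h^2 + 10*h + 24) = h + 4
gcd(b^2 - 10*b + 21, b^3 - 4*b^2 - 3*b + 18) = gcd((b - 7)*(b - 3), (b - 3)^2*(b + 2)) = b - 3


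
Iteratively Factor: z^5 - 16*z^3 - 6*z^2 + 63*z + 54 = (z - 3)*(z^4 + 3*z^3 - 7*z^2 - 27*z - 18) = (z - 3)*(z + 2)*(z^3 + z^2 - 9*z - 9) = (z - 3)*(z + 1)*(z + 2)*(z^2 - 9) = (z - 3)^2*(z + 1)*(z + 2)*(z + 3)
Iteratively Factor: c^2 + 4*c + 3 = (c + 3)*(c + 1)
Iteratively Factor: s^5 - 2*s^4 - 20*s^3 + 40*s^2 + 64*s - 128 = (s + 4)*(s^4 - 6*s^3 + 4*s^2 + 24*s - 32) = (s + 2)*(s + 4)*(s^3 - 8*s^2 + 20*s - 16) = (s - 4)*(s + 2)*(s + 4)*(s^2 - 4*s + 4) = (s - 4)*(s - 2)*(s + 2)*(s + 4)*(s - 2)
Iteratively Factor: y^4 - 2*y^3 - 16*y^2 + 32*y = (y)*(y^3 - 2*y^2 - 16*y + 32) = y*(y - 2)*(y^2 - 16) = y*(y - 4)*(y - 2)*(y + 4)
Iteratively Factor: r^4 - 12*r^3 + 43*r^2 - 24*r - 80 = (r - 4)*(r^3 - 8*r^2 + 11*r + 20) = (r - 4)*(r + 1)*(r^2 - 9*r + 20) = (r - 5)*(r - 4)*(r + 1)*(r - 4)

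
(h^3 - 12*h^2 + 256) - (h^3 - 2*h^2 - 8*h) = -10*h^2 + 8*h + 256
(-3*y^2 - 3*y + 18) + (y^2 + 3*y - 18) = -2*y^2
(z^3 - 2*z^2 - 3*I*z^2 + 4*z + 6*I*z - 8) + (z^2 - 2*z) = z^3 - z^2 - 3*I*z^2 + 2*z + 6*I*z - 8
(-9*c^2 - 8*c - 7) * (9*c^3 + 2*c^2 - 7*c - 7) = -81*c^5 - 90*c^4 - 16*c^3 + 105*c^2 + 105*c + 49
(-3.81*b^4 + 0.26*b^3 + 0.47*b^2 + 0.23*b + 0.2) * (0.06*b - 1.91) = -0.2286*b^5 + 7.2927*b^4 - 0.4684*b^3 - 0.8839*b^2 - 0.4273*b - 0.382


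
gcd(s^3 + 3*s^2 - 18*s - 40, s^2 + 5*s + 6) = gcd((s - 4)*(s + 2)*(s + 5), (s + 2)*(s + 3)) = s + 2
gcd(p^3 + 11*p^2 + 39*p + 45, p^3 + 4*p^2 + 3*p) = p + 3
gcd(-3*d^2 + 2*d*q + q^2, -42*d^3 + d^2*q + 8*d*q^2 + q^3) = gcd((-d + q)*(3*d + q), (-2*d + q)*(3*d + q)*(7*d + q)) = 3*d + q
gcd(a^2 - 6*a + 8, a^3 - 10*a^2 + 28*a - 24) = a - 2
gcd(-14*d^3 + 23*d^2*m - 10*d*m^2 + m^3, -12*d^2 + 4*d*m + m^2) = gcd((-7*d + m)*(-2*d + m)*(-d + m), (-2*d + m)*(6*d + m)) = 2*d - m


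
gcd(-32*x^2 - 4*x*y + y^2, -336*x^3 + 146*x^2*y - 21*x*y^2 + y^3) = 8*x - y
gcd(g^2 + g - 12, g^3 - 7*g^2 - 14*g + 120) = g + 4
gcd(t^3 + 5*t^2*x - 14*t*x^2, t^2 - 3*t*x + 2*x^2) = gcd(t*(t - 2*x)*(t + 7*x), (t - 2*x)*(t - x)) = -t + 2*x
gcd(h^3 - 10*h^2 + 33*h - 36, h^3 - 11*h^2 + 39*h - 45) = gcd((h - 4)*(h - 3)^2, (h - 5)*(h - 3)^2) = h^2 - 6*h + 9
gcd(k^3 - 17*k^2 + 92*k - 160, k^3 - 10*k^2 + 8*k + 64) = k^2 - 12*k + 32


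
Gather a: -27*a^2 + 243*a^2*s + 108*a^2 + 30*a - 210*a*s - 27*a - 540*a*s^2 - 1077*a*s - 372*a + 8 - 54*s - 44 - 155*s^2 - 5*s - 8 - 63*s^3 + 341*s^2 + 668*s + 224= a^2*(243*s + 81) + a*(-540*s^2 - 1287*s - 369) - 63*s^3 + 186*s^2 + 609*s + 180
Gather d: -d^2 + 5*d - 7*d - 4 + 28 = -d^2 - 2*d + 24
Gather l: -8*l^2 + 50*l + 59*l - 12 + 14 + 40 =-8*l^2 + 109*l + 42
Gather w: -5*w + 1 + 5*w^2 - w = 5*w^2 - 6*w + 1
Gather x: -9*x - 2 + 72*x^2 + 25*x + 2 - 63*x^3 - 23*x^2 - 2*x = -63*x^3 + 49*x^2 + 14*x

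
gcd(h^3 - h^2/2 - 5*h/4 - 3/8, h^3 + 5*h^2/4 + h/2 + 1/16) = h^2 + h + 1/4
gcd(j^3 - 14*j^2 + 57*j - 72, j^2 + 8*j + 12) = 1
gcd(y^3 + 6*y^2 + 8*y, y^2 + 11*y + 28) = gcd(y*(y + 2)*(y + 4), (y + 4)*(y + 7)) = y + 4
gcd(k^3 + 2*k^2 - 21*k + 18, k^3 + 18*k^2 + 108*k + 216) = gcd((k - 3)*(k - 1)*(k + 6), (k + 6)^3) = k + 6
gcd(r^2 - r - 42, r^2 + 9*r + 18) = r + 6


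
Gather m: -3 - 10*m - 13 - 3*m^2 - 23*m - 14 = -3*m^2 - 33*m - 30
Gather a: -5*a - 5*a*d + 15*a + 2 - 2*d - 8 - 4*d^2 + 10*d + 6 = a*(10 - 5*d) - 4*d^2 + 8*d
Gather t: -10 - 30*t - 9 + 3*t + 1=-27*t - 18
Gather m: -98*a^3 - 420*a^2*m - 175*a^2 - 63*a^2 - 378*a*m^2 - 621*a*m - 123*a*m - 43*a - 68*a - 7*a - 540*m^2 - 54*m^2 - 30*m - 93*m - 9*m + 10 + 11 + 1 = -98*a^3 - 238*a^2 - 118*a + m^2*(-378*a - 594) + m*(-420*a^2 - 744*a - 132) + 22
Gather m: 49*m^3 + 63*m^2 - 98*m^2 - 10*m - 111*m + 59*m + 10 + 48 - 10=49*m^3 - 35*m^2 - 62*m + 48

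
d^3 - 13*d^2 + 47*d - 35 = (d - 7)*(d - 5)*(d - 1)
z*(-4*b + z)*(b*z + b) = -4*b^2*z^2 - 4*b^2*z + b*z^3 + b*z^2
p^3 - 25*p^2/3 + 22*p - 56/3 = (p - 4)*(p - 7/3)*(p - 2)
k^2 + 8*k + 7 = (k + 1)*(k + 7)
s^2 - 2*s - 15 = (s - 5)*(s + 3)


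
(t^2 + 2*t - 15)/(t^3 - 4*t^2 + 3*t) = (t + 5)/(t*(t - 1))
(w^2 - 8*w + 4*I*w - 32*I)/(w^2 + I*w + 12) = (w - 8)/(w - 3*I)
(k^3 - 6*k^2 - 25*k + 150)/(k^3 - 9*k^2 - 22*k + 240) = (k - 5)/(k - 8)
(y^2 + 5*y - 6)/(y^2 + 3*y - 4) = (y + 6)/(y + 4)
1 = 1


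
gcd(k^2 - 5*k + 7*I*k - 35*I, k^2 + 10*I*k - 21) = k + 7*I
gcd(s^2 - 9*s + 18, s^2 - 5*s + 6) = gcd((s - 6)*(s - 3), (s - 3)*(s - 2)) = s - 3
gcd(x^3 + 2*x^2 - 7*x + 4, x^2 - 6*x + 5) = x - 1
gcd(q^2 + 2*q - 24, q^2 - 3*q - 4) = q - 4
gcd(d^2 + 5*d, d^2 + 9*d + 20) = d + 5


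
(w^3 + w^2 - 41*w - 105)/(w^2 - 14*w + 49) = (w^2 + 8*w + 15)/(w - 7)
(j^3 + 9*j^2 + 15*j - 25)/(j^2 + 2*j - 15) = (j^2 + 4*j - 5)/(j - 3)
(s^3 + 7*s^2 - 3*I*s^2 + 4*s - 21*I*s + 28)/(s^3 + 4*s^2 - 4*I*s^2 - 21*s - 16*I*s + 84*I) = (s + I)/(s - 3)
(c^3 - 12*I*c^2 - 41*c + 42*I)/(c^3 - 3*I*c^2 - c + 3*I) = (c^2 - 9*I*c - 14)/(c^2 - 1)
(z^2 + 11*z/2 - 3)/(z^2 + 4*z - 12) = (z - 1/2)/(z - 2)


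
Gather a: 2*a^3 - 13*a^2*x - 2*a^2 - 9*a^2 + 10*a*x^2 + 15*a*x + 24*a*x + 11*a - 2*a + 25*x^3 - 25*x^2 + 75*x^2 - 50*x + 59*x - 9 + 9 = 2*a^3 + a^2*(-13*x - 11) + a*(10*x^2 + 39*x + 9) + 25*x^3 + 50*x^2 + 9*x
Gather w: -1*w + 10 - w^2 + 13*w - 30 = -w^2 + 12*w - 20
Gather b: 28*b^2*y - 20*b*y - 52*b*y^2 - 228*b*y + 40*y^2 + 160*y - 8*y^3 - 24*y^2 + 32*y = 28*b^2*y + b*(-52*y^2 - 248*y) - 8*y^3 + 16*y^2 + 192*y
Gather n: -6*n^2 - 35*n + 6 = -6*n^2 - 35*n + 6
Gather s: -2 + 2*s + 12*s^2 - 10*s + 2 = 12*s^2 - 8*s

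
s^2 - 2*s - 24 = (s - 6)*(s + 4)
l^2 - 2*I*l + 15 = (l - 5*I)*(l + 3*I)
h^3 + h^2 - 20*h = h*(h - 4)*(h + 5)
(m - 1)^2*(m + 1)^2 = m^4 - 2*m^2 + 1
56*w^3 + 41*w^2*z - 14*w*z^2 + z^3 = (-8*w + z)*(-7*w + z)*(w + z)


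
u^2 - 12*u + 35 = (u - 7)*(u - 5)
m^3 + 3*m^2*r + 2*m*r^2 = m*(m + r)*(m + 2*r)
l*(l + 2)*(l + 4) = l^3 + 6*l^2 + 8*l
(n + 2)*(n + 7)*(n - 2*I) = n^3 + 9*n^2 - 2*I*n^2 + 14*n - 18*I*n - 28*I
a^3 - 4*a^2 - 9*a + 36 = (a - 4)*(a - 3)*(a + 3)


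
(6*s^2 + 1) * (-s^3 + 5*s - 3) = -6*s^5 + 29*s^3 - 18*s^2 + 5*s - 3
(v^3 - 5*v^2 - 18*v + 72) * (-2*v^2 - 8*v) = -2*v^5 + 2*v^4 + 76*v^3 - 576*v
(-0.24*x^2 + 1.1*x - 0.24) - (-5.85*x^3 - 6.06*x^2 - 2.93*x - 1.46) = 5.85*x^3 + 5.82*x^2 + 4.03*x + 1.22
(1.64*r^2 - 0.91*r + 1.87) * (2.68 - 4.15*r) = -6.806*r^3 + 8.1717*r^2 - 10.1993*r + 5.0116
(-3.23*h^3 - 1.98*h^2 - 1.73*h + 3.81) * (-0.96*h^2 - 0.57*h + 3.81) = 3.1008*h^5 + 3.7419*h^4 - 9.5169*h^3 - 10.2153*h^2 - 8.763*h + 14.5161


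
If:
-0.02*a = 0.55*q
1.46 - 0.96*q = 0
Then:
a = -41.82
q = 1.52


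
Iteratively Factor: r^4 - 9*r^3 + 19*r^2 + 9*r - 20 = (r - 1)*(r^3 - 8*r^2 + 11*r + 20) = (r - 5)*(r - 1)*(r^2 - 3*r - 4) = (r - 5)*(r - 1)*(r + 1)*(r - 4)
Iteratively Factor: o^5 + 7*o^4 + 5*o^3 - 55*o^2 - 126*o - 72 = (o + 3)*(o^4 + 4*o^3 - 7*o^2 - 34*o - 24) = (o - 3)*(o + 3)*(o^3 + 7*o^2 + 14*o + 8) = (o - 3)*(o + 3)*(o + 4)*(o^2 + 3*o + 2) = (o - 3)*(o + 1)*(o + 3)*(o + 4)*(o + 2)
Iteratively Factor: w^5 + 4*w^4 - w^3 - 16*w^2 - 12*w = (w)*(w^4 + 4*w^3 - w^2 - 16*w - 12) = w*(w + 2)*(w^3 + 2*w^2 - 5*w - 6) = w*(w + 1)*(w + 2)*(w^2 + w - 6) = w*(w + 1)*(w + 2)*(w + 3)*(w - 2)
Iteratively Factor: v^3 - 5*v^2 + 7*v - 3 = (v - 3)*(v^2 - 2*v + 1) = (v - 3)*(v - 1)*(v - 1)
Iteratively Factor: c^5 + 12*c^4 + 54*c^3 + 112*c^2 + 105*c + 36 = (c + 3)*(c^4 + 9*c^3 + 27*c^2 + 31*c + 12) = (c + 3)*(c + 4)*(c^3 + 5*c^2 + 7*c + 3) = (c + 3)^2*(c + 4)*(c^2 + 2*c + 1) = (c + 1)*(c + 3)^2*(c + 4)*(c + 1)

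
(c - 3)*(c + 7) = c^2 + 4*c - 21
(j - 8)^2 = j^2 - 16*j + 64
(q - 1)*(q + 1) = q^2 - 1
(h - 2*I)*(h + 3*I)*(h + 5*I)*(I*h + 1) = I*h^4 - 5*h^3 + 7*I*h^2 - 29*h + 30*I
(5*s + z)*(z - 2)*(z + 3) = 5*s*z^2 + 5*s*z - 30*s + z^3 + z^2 - 6*z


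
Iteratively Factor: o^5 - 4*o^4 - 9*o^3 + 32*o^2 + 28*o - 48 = (o - 1)*(o^4 - 3*o^3 - 12*o^2 + 20*o + 48) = (o - 1)*(o + 2)*(o^3 - 5*o^2 - 2*o + 24) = (o - 4)*(o - 1)*(o + 2)*(o^2 - o - 6) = (o - 4)*(o - 3)*(o - 1)*(o + 2)*(o + 2)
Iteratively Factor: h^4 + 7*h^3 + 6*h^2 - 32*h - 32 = (h - 2)*(h^3 + 9*h^2 + 24*h + 16) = (h - 2)*(h + 4)*(h^2 + 5*h + 4) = (h - 2)*(h + 1)*(h + 4)*(h + 4)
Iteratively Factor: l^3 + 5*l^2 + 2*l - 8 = (l + 4)*(l^2 + l - 2) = (l + 2)*(l + 4)*(l - 1)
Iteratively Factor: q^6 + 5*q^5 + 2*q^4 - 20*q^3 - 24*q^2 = (q - 2)*(q^5 + 7*q^4 + 16*q^3 + 12*q^2) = q*(q - 2)*(q^4 + 7*q^3 + 16*q^2 + 12*q) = q^2*(q - 2)*(q^3 + 7*q^2 + 16*q + 12) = q^2*(q - 2)*(q + 2)*(q^2 + 5*q + 6) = q^2*(q - 2)*(q + 2)*(q + 3)*(q + 2)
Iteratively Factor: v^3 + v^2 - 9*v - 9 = (v + 1)*(v^2 - 9) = (v + 1)*(v + 3)*(v - 3)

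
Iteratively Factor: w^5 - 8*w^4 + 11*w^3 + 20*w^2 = (w)*(w^4 - 8*w^3 + 11*w^2 + 20*w) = w*(w - 4)*(w^3 - 4*w^2 - 5*w) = w^2*(w - 4)*(w^2 - 4*w - 5) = w^2*(w - 5)*(w - 4)*(w + 1)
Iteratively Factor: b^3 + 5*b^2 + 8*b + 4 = (b + 1)*(b^2 + 4*b + 4) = (b + 1)*(b + 2)*(b + 2)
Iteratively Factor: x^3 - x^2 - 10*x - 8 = (x + 1)*(x^2 - 2*x - 8) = (x + 1)*(x + 2)*(x - 4)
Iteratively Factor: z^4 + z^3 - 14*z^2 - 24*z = (z)*(z^3 + z^2 - 14*z - 24) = z*(z + 3)*(z^2 - 2*z - 8) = z*(z + 2)*(z + 3)*(z - 4)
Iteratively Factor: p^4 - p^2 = (p)*(p^3 - p) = p^2*(p^2 - 1) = p^2*(p + 1)*(p - 1)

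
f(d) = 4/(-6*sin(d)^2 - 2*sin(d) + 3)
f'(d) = 4*(12*sin(d)*cos(d) + 2*cos(d))/(-6*sin(d)^2 - 2*sin(d) + 3)^2 = 8*(6*sin(d) + 1)*cos(d)/(2*sin(d) - 3*cos(2*d))^2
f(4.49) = -5.28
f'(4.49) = 14.93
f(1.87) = -0.91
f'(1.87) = -0.82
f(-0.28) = 1.29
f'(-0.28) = -0.53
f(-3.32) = 1.63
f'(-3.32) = -2.69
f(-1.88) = -7.42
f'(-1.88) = 39.48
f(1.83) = -0.88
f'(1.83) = -0.68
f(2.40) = -3.68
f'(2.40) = -25.16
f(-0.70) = 2.22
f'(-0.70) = -5.42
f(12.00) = 1.71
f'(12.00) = -2.72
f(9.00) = 3.46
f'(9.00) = -18.92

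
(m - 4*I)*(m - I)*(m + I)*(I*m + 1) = I*m^4 + 5*m^3 - 3*I*m^2 + 5*m - 4*I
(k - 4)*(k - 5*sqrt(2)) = k^2 - 5*sqrt(2)*k - 4*k + 20*sqrt(2)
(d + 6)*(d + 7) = d^2 + 13*d + 42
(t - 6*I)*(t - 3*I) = t^2 - 9*I*t - 18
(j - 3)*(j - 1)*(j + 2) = j^3 - 2*j^2 - 5*j + 6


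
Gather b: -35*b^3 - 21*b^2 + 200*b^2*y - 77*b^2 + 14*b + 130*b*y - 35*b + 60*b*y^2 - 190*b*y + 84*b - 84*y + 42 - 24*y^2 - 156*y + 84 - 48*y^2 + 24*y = -35*b^3 + b^2*(200*y - 98) + b*(60*y^2 - 60*y + 63) - 72*y^2 - 216*y + 126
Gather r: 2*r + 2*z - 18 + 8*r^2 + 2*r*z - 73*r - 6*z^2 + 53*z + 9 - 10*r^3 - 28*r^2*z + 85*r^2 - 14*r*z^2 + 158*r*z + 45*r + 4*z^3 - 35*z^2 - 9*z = -10*r^3 + r^2*(93 - 28*z) + r*(-14*z^2 + 160*z - 26) + 4*z^3 - 41*z^2 + 46*z - 9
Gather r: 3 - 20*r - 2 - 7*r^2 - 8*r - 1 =-7*r^2 - 28*r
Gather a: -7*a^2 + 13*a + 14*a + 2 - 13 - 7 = -7*a^2 + 27*a - 18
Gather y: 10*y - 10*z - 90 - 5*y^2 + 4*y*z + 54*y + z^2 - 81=-5*y^2 + y*(4*z + 64) + z^2 - 10*z - 171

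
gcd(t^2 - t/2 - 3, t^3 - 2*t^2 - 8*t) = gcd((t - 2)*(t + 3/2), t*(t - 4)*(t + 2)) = 1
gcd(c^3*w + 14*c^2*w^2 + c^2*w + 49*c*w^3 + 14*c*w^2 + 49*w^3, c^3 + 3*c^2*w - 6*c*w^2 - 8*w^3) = 1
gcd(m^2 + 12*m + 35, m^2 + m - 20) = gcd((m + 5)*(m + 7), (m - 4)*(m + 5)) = m + 5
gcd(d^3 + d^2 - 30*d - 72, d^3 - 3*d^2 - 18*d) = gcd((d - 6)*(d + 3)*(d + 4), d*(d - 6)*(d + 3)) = d^2 - 3*d - 18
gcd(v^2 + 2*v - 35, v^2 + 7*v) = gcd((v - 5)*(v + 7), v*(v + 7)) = v + 7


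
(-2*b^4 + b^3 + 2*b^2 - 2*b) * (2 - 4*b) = 8*b^5 - 8*b^4 - 6*b^3 + 12*b^2 - 4*b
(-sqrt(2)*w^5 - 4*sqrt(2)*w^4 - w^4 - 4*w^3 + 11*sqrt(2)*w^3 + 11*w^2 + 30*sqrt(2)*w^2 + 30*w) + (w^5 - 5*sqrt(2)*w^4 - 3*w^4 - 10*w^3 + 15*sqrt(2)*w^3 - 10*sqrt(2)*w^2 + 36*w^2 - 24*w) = -sqrt(2)*w^5 + w^5 - 9*sqrt(2)*w^4 - 4*w^4 - 14*w^3 + 26*sqrt(2)*w^3 + 20*sqrt(2)*w^2 + 47*w^2 + 6*w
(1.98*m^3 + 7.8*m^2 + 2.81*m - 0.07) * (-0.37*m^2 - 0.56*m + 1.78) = -0.7326*m^5 - 3.9948*m^4 - 1.8833*m^3 + 12.3363*m^2 + 5.041*m - 0.1246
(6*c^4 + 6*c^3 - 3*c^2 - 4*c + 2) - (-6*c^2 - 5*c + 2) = 6*c^4 + 6*c^3 + 3*c^2 + c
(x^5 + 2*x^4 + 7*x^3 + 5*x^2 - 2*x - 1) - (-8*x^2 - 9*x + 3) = x^5 + 2*x^4 + 7*x^3 + 13*x^2 + 7*x - 4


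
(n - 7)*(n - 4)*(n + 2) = n^3 - 9*n^2 + 6*n + 56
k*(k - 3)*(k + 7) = k^3 + 4*k^2 - 21*k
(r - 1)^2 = r^2 - 2*r + 1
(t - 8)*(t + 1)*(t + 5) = t^3 - 2*t^2 - 43*t - 40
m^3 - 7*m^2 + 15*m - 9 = (m - 3)^2*(m - 1)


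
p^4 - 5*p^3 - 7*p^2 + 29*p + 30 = (p - 5)*(p - 3)*(p + 1)*(p + 2)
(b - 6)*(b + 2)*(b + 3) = b^3 - b^2 - 24*b - 36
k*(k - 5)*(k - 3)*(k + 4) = k^4 - 4*k^3 - 17*k^2 + 60*k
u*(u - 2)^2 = u^3 - 4*u^2 + 4*u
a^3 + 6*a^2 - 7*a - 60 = (a - 3)*(a + 4)*(a + 5)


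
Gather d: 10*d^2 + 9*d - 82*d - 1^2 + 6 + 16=10*d^2 - 73*d + 21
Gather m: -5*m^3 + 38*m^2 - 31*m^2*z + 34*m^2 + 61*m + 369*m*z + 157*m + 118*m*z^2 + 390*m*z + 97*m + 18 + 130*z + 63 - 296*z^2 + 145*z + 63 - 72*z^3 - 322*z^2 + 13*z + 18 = -5*m^3 + m^2*(72 - 31*z) + m*(118*z^2 + 759*z + 315) - 72*z^3 - 618*z^2 + 288*z + 162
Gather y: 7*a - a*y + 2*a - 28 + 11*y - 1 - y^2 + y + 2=9*a - y^2 + y*(12 - a) - 27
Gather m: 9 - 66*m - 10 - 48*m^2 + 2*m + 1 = -48*m^2 - 64*m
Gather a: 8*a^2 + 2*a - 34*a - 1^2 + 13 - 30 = 8*a^2 - 32*a - 18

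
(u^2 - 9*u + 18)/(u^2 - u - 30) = (u - 3)/(u + 5)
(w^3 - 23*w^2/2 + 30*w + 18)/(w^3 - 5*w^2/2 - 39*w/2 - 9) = (w - 6)/(w + 3)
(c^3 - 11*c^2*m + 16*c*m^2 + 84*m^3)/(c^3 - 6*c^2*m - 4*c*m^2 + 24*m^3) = (c - 7*m)/(c - 2*m)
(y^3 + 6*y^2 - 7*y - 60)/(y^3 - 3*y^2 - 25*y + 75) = (y + 4)/(y - 5)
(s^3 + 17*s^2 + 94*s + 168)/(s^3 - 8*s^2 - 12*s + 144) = (s^2 + 13*s + 42)/(s^2 - 12*s + 36)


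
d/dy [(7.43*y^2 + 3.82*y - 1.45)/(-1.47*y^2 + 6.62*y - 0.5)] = (54.802*y^2 - 11.693*y + 7.689)/(2.1609*y^4 - 19.4628*y^3 + 45.2944*y^2 - 6.62*y + 0.25)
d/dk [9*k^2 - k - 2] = 18*k - 1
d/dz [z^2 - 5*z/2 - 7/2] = 2*z - 5/2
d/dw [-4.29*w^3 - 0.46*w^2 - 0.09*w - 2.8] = -12.87*w^2 - 0.92*w - 0.09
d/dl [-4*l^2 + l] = 1 - 8*l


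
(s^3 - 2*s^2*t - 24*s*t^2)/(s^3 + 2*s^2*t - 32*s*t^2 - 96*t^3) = s/(s + 4*t)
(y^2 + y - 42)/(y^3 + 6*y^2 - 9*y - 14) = (y - 6)/(y^2 - y - 2)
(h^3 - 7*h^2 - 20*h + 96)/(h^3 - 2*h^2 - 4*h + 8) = (h^3 - 7*h^2 - 20*h + 96)/(h^3 - 2*h^2 - 4*h + 8)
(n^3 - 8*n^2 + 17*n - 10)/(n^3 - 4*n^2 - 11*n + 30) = (n - 1)/(n + 3)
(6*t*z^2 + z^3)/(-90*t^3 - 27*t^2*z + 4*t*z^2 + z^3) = z^2/(-15*t^2 - 2*t*z + z^2)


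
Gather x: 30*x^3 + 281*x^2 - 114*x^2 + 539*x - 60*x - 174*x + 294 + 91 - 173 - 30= 30*x^3 + 167*x^2 + 305*x + 182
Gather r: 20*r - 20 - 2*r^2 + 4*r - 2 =-2*r^2 + 24*r - 22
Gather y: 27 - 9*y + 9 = 36 - 9*y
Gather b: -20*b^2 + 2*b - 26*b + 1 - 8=-20*b^2 - 24*b - 7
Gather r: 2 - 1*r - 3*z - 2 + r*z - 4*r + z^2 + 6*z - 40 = r*(z - 5) + z^2 + 3*z - 40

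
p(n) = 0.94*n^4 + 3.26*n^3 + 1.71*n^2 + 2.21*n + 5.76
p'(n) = 3.76*n^3 + 9.78*n^2 + 3.42*n + 2.21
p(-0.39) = 4.99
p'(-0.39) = 2.14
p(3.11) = 215.17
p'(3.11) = 220.54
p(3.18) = 231.04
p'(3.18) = 232.90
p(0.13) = 6.08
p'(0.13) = 2.83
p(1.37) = 23.69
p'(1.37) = 34.92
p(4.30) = 627.44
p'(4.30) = 496.69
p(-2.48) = -3.37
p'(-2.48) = -3.47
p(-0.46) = 4.83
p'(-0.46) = 2.34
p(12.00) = 25403.64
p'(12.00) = 7948.85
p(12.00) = 25403.64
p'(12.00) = 7948.85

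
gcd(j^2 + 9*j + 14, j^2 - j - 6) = j + 2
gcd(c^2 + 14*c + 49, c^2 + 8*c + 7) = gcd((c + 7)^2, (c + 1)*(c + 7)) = c + 7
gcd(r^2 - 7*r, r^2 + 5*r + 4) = 1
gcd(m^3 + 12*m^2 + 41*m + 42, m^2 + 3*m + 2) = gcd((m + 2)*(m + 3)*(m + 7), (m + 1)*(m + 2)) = m + 2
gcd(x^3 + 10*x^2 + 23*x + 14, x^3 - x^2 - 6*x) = x + 2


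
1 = 1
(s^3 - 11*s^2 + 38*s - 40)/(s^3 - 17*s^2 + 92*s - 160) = (s - 2)/(s - 8)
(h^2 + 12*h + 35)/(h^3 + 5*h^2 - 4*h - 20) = (h + 7)/(h^2 - 4)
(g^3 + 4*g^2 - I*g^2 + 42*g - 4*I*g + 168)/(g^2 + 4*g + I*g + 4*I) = (g^2 - I*g + 42)/(g + I)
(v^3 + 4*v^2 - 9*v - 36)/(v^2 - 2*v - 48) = (-v^3 - 4*v^2 + 9*v + 36)/(-v^2 + 2*v + 48)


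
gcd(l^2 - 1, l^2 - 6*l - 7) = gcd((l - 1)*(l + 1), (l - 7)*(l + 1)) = l + 1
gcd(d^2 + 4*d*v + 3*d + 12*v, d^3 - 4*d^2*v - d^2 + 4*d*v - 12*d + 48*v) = d + 3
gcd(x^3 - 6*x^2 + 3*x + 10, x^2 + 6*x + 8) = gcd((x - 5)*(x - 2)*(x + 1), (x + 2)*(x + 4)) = 1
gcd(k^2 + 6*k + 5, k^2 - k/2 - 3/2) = k + 1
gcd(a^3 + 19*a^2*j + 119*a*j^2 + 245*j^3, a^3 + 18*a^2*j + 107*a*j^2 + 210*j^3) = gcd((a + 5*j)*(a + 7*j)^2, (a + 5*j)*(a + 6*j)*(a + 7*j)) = a^2 + 12*a*j + 35*j^2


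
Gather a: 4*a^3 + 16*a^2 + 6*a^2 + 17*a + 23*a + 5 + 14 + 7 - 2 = 4*a^3 + 22*a^2 + 40*a + 24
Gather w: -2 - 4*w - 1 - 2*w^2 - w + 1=-2*w^2 - 5*w - 2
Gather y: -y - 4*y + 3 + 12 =15 - 5*y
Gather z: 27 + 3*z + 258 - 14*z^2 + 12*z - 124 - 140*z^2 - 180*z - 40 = -154*z^2 - 165*z + 121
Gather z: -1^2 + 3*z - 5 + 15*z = 18*z - 6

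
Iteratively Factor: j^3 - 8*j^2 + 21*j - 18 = (j - 3)*(j^2 - 5*j + 6) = (j - 3)^2*(j - 2)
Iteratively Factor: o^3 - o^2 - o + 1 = (o - 1)*(o^2 - 1) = (o - 1)*(o + 1)*(o - 1)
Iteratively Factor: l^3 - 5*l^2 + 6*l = (l - 3)*(l^2 - 2*l) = (l - 3)*(l - 2)*(l)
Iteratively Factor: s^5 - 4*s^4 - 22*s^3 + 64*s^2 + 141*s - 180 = (s - 4)*(s^4 - 22*s^2 - 24*s + 45) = (s - 5)*(s - 4)*(s^3 + 5*s^2 + 3*s - 9) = (s - 5)*(s - 4)*(s - 1)*(s^2 + 6*s + 9) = (s - 5)*(s - 4)*(s - 1)*(s + 3)*(s + 3)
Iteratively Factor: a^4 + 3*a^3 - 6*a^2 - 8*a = (a + 4)*(a^3 - a^2 - 2*a) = a*(a + 4)*(a^2 - a - 2) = a*(a - 2)*(a + 4)*(a + 1)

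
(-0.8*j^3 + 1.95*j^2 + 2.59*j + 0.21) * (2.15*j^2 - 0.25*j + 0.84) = -1.72*j^5 + 4.3925*j^4 + 4.409*j^3 + 1.442*j^2 + 2.1231*j + 0.1764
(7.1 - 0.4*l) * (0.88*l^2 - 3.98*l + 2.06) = -0.352*l^3 + 7.84*l^2 - 29.082*l + 14.626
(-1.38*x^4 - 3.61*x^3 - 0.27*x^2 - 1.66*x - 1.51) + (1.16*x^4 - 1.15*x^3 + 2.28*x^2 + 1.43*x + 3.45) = -0.22*x^4 - 4.76*x^3 + 2.01*x^2 - 0.23*x + 1.94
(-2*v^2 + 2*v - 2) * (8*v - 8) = -16*v^3 + 32*v^2 - 32*v + 16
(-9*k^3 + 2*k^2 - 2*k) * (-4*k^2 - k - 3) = 36*k^5 + k^4 + 33*k^3 - 4*k^2 + 6*k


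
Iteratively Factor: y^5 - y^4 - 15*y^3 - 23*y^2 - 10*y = (y - 5)*(y^4 + 4*y^3 + 5*y^2 + 2*y) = y*(y - 5)*(y^3 + 4*y^2 + 5*y + 2) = y*(y - 5)*(y + 1)*(y^2 + 3*y + 2) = y*(y - 5)*(y + 1)^2*(y + 2)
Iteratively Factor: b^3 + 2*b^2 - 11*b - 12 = (b + 1)*(b^2 + b - 12) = (b - 3)*(b + 1)*(b + 4)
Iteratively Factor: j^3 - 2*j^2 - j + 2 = (j - 2)*(j^2 - 1) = (j - 2)*(j - 1)*(j + 1)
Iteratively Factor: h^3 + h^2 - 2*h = (h - 1)*(h^2 + 2*h) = h*(h - 1)*(h + 2)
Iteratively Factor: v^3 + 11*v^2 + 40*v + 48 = (v + 3)*(v^2 + 8*v + 16) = (v + 3)*(v + 4)*(v + 4)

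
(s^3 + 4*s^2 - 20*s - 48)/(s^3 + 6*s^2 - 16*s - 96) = (s + 2)/(s + 4)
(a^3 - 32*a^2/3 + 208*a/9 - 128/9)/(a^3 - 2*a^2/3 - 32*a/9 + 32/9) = (a - 8)/(a + 2)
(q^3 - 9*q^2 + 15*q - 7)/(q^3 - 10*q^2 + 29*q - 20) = (q^2 - 8*q + 7)/(q^2 - 9*q + 20)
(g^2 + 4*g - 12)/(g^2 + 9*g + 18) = (g - 2)/(g + 3)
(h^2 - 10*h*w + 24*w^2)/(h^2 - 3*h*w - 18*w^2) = (h - 4*w)/(h + 3*w)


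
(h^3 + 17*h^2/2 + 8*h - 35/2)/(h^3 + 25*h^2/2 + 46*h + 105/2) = (h - 1)/(h + 3)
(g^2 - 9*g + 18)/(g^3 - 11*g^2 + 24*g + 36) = (g - 3)/(g^2 - 5*g - 6)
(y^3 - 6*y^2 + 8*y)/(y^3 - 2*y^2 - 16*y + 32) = y/(y + 4)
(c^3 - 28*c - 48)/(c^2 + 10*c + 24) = (c^2 - 4*c - 12)/(c + 6)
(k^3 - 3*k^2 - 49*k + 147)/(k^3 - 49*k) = (k - 3)/k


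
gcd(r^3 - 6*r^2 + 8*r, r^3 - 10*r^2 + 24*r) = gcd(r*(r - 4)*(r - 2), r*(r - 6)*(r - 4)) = r^2 - 4*r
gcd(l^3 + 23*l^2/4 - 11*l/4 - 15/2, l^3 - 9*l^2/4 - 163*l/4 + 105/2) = l^2 + 19*l/4 - 15/2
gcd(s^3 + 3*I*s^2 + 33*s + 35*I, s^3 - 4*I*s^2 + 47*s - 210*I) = s^2 + 2*I*s + 35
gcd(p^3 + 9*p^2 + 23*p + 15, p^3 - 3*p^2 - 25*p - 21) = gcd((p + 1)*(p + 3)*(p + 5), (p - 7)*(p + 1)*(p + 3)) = p^2 + 4*p + 3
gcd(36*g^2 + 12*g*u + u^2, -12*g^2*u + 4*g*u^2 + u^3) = 6*g + u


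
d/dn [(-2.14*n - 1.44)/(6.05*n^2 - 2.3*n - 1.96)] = (12.947*n^2 + 17.424*n + 0.8824)/(36.6025*n^4 - 27.83*n^3 - 18.426*n^2 + 9.016*n + 3.8416)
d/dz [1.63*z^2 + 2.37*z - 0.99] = 3.26*z + 2.37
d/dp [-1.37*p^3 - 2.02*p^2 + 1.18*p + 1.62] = -4.11*p^2 - 4.04*p + 1.18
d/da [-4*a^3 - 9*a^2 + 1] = 6*a*(-2*a - 3)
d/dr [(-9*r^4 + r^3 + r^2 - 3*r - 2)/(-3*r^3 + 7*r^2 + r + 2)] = (27*r^6 - 126*r^5 - 17*r^4 - 88*r^3 + 10*r^2 + 32*r - 4)/(9*r^6 - 42*r^5 + 43*r^4 + 2*r^3 + 29*r^2 + 4*r + 4)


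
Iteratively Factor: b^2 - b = (b - 1)*(b)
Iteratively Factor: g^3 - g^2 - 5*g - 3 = (g + 1)*(g^2 - 2*g - 3) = (g + 1)^2*(g - 3)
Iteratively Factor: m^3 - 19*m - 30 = (m - 5)*(m^2 + 5*m + 6) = (m - 5)*(m + 2)*(m + 3)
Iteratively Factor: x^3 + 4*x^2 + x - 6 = (x + 3)*(x^2 + x - 2) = (x - 1)*(x + 3)*(x + 2)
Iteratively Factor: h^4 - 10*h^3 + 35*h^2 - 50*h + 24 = (h - 2)*(h^3 - 8*h^2 + 19*h - 12) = (h - 4)*(h - 2)*(h^2 - 4*h + 3) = (h - 4)*(h - 2)*(h - 1)*(h - 3)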